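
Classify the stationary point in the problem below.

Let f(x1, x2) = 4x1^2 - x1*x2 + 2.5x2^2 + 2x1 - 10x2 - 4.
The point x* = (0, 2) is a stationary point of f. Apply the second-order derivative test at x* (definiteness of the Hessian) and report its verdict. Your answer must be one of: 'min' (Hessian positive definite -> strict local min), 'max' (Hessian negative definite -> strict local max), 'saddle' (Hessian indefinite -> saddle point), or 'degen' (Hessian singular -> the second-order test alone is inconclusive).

Compute the Hessian H = grad^2 f:
  H = [[8, -1], [-1, 5]]
Verify stationarity: grad f(x*) = H x* + g = (0, 0).
Eigenvalues of H: 4.6972, 8.3028.
Both eigenvalues > 0, so H is positive definite -> x* is a strict local min.

min


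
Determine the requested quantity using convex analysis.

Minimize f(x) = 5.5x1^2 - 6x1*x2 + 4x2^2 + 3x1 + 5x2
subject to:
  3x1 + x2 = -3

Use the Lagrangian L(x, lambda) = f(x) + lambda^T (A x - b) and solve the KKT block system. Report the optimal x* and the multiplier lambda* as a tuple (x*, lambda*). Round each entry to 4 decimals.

Form the Lagrangian:
  L(x, lambda) = (1/2) x^T Q x + c^T x + lambda^T (A x - b)
Stationarity (grad_x L = 0): Q x + c + A^T lambda = 0.
Primal feasibility: A x = b.

This gives the KKT block system:
  [ Q   A^T ] [ x     ]   [-c ]
  [ A    0  ] [ lambda ] = [ b ]

Solving the linear system:
  x*      = (-0.6555, -1.0336)
  lambda* = (-0.6639)
  f(x*)   = -4.563

x* = (-0.6555, -1.0336), lambda* = (-0.6639)


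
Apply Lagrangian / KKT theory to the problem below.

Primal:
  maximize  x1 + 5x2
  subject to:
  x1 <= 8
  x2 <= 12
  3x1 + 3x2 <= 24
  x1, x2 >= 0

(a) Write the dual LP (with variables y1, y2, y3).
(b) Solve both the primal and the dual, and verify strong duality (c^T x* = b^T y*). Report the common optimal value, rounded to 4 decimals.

The standard primal-dual pair for 'max c^T x s.t. A x <= b, x >= 0' is:
  Dual:  min b^T y  s.t.  A^T y >= c,  y >= 0.

So the dual LP is:
  minimize  8y1 + 12y2 + 24y3
  subject to:
    y1 + 3y3 >= 1
    y2 + 3y3 >= 5
    y1, y2, y3 >= 0

Solving the primal: x* = (0, 8).
  primal value c^T x* = 40.
Solving the dual: y* = (0, 0, 1.6667).
  dual value b^T y* = 40.
Strong duality: c^T x* = b^T y*. Confirmed.

40


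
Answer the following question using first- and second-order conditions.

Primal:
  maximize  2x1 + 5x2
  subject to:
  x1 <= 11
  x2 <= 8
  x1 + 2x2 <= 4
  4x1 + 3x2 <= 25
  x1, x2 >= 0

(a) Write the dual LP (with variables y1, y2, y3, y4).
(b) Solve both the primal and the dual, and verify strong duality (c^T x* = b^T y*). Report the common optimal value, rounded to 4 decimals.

The standard primal-dual pair for 'max c^T x s.t. A x <= b, x >= 0' is:
  Dual:  min b^T y  s.t.  A^T y >= c,  y >= 0.

So the dual LP is:
  minimize  11y1 + 8y2 + 4y3 + 25y4
  subject to:
    y1 + y3 + 4y4 >= 2
    y2 + 2y3 + 3y4 >= 5
    y1, y2, y3, y4 >= 0

Solving the primal: x* = (0, 2).
  primal value c^T x* = 10.
Solving the dual: y* = (0, 0, 2.5, 0).
  dual value b^T y* = 10.
Strong duality: c^T x* = b^T y*. Confirmed.

10


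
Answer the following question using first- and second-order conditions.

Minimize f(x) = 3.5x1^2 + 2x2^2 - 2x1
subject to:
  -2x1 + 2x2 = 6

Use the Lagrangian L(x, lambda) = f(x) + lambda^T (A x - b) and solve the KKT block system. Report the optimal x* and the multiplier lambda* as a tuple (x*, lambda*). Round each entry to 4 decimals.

Form the Lagrangian:
  L(x, lambda) = (1/2) x^T Q x + c^T x + lambda^T (A x - b)
Stationarity (grad_x L = 0): Q x + c + A^T lambda = 0.
Primal feasibility: A x = b.

This gives the KKT block system:
  [ Q   A^T ] [ x     ]   [-c ]
  [ A    0  ] [ lambda ] = [ b ]

Solving the linear system:
  x*      = (-0.9091, 2.0909)
  lambda* = (-4.1818)
  f(x*)   = 13.4545

x* = (-0.9091, 2.0909), lambda* = (-4.1818)


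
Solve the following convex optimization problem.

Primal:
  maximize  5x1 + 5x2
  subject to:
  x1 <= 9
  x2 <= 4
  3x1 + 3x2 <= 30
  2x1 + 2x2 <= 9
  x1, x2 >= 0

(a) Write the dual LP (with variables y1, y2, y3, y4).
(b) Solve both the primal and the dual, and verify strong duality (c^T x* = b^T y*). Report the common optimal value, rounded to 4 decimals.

The standard primal-dual pair for 'max c^T x s.t. A x <= b, x >= 0' is:
  Dual:  min b^T y  s.t.  A^T y >= c,  y >= 0.

So the dual LP is:
  minimize  9y1 + 4y2 + 30y3 + 9y4
  subject to:
    y1 + 3y3 + 2y4 >= 5
    y2 + 3y3 + 2y4 >= 5
    y1, y2, y3, y4 >= 0

Solving the primal: x* = (4.5, 0).
  primal value c^T x* = 22.5.
Solving the dual: y* = (0, 0, 0, 2.5).
  dual value b^T y* = 22.5.
Strong duality: c^T x* = b^T y*. Confirmed.

22.5


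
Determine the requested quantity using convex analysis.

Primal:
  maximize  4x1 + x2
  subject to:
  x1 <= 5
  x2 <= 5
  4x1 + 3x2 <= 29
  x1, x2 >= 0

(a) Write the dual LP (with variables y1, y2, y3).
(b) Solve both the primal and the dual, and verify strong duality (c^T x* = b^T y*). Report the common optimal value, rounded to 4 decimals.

The standard primal-dual pair for 'max c^T x s.t. A x <= b, x >= 0' is:
  Dual:  min b^T y  s.t.  A^T y >= c,  y >= 0.

So the dual LP is:
  minimize  5y1 + 5y2 + 29y3
  subject to:
    y1 + 4y3 >= 4
    y2 + 3y3 >= 1
    y1, y2, y3 >= 0

Solving the primal: x* = (5, 3).
  primal value c^T x* = 23.
Solving the dual: y* = (2.6667, 0, 0.3333).
  dual value b^T y* = 23.
Strong duality: c^T x* = b^T y*. Confirmed.

23


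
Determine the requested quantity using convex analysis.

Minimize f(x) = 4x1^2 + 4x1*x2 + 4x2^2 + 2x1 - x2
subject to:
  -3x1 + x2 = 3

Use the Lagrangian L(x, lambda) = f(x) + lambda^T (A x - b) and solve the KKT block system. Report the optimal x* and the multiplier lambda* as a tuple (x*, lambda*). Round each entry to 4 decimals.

Form the Lagrangian:
  L(x, lambda) = (1/2) x^T Q x + c^T x + lambda^T (A x - b)
Stationarity (grad_x L = 0): Q x + c + A^T lambda = 0.
Primal feasibility: A x = b.

This gives the KKT block system:
  [ Q   A^T ] [ x     ]   [-c ]
  [ A    0  ] [ lambda ] = [ b ]

Solving the linear system:
  x*      = (-0.7981, 0.6058)
  lambda* = (-0.6538)
  f(x*)   = -0.1202

x* = (-0.7981, 0.6058), lambda* = (-0.6538)


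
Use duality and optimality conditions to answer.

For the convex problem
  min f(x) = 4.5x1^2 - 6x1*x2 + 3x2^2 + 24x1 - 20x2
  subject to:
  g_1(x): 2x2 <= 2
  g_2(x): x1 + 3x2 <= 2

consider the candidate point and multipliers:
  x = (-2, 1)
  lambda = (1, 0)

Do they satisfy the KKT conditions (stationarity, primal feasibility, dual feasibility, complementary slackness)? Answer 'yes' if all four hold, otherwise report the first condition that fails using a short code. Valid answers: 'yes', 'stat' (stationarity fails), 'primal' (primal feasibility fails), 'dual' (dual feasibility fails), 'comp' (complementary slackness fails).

Gradient of f: grad f(x) = Q x + c = (0, -2)
Constraint values g_i(x) = a_i^T x - b_i:
  g_1((-2, 1)) = 0
  g_2((-2, 1)) = -1
Stationarity residual: grad f(x) + sum_i lambda_i a_i = (0, 0)
  -> stationarity OK
Primal feasibility (all g_i <= 0): OK
Dual feasibility (all lambda_i >= 0): OK
Complementary slackness (lambda_i * g_i(x) = 0 for all i): OK

Verdict: yes, KKT holds.

yes


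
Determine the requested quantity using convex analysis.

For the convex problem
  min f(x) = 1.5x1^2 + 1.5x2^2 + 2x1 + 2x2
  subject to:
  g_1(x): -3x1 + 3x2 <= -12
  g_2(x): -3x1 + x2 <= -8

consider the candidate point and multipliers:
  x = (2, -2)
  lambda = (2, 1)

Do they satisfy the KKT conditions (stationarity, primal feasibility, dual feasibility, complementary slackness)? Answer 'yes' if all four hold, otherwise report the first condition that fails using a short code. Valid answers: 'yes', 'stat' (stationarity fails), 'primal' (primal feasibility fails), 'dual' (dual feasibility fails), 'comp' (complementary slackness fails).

Gradient of f: grad f(x) = Q x + c = (8, -4)
Constraint values g_i(x) = a_i^T x - b_i:
  g_1((2, -2)) = 0
  g_2((2, -2)) = 0
Stationarity residual: grad f(x) + sum_i lambda_i a_i = (-1, 3)
  -> stationarity FAILS
Primal feasibility (all g_i <= 0): OK
Dual feasibility (all lambda_i >= 0): OK
Complementary slackness (lambda_i * g_i(x) = 0 for all i): OK

Verdict: the first failing condition is stationarity -> stat.

stat


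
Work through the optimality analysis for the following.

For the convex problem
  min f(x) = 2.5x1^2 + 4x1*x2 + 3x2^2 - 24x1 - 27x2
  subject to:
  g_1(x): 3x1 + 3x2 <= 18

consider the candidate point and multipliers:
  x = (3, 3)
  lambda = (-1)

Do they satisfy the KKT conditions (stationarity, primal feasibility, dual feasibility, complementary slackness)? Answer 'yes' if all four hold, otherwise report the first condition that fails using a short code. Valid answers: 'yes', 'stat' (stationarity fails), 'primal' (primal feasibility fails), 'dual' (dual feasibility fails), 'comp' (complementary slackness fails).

Gradient of f: grad f(x) = Q x + c = (3, 3)
Constraint values g_i(x) = a_i^T x - b_i:
  g_1((3, 3)) = 0
Stationarity residual: grad f(x) + sum_i lambda_i a_i = (0, 0)
  -> stationarity OK
Primal feasibility (all g_i <= 0): OK
Dual feasibility (all lambda_i >= 0): FAILS
Complementary slackness (lambda_i * g_i(x) = 0 for all i): OK

Verdict: the first failing condition is dual_feasibility -> dual.

dual


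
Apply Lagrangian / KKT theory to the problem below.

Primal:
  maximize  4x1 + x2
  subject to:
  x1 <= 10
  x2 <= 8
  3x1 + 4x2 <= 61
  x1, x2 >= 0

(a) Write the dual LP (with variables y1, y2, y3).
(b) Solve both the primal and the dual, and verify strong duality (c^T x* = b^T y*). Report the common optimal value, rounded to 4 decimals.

The standard primal-dual pair for 'max c^T x s.t. A x <= b, x >= 0' is:
  Dual:  min b^T y  s.t.  A^T y >= c,  y >= 0.

So the dual LP is:
  minimize  10y1 + 8y2 + 61y3
  subject to:
    y1 + 3y3 >= 4
    y2 + 4y3 >= 1
    y1, y2, y3 >= 0

Solving the primal: x* = (10, 7.75).
  primal value c^T x* = 47.75.
Solving the dual: y* = (3.25, 0, 0.25).
  dual value b^T y* = 47.75.
Strong duality: c^T x* = b^T y*. Confirmed.

47.75


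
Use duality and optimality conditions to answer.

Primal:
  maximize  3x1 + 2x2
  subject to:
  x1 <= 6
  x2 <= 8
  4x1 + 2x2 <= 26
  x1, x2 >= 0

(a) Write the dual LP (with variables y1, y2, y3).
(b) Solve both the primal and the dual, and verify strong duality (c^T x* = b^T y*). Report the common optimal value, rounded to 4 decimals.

The standard primal-dual pair for 'max c^T x s.t. A x <= b, x >= 0' is:
  Dual:  min b^T y  s.t.  A^T y >= c,  y >= 0.

So the dual LP is:
  minimize  6y1 + 8y2 + 26y3
  subject to:
    y1 + 4y3 >= 3
    y2 + 2y3 >= 2
    y1, y2, y3 >= 0

Solving the primal: x* = (2.5, 8).
  primal value c^T x* = 23.5.
Solving the dual: y* = (0, 0.5, 0.75).
  dual value b^T y* = 23.5.
Strong duality: c^T x* = b^T y*. Confirmed.

23.5


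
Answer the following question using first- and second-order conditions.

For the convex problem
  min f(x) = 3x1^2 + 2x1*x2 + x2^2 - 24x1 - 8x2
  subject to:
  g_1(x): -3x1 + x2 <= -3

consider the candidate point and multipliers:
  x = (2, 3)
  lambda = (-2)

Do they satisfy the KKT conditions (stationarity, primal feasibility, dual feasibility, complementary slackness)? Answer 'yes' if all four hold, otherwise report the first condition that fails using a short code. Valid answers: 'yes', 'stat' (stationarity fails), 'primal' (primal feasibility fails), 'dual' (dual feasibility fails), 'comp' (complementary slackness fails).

Gradient of f: grad f(x) = Q x + c = (-6, 2)
Constraint values g_i(x) = a_i^T x - b_i:
  g_1((2, 3)) = 0
Stationarity residual: grad f(x) + sum_i lambda_i a_i = (0, 0)
  -> stationarity OK
Primal feasibility (all g_i <= 0): OK
Dual feasibility (all lambda_i >= 0): FAILS
Complementary slackness (lambda_i * g_i(x) = 0 for all i): OK

Verdict: the first failing condition is dual_feasibility -> dual.

dual


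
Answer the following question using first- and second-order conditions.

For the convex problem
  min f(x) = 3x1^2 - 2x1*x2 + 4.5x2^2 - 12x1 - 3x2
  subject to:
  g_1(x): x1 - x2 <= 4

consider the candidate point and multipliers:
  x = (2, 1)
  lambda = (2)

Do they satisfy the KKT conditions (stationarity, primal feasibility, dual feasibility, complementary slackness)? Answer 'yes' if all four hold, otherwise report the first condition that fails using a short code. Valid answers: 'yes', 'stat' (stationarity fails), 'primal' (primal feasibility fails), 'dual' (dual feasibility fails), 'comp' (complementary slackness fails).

Gradient of f: grad f(x) = Q x + c = (-2, 2)
Constraint values g_i(x) = a_i^T x - b_i:
  g_1((2, 1)) = -3
Stationarity residual: grad f(x) + sum_i lambda_i a_i = (0, 0)
  -> stationarity OK
Primal feasibility (all g_i <= 0): OK
Dual feasibility (all lambda_i >= 0): OK
Complementary slackness (lambda_i * g_i(x) = 0 for all i): FAILS

Verdict: the first failing condition is complementary_slackness -> comp.

comp


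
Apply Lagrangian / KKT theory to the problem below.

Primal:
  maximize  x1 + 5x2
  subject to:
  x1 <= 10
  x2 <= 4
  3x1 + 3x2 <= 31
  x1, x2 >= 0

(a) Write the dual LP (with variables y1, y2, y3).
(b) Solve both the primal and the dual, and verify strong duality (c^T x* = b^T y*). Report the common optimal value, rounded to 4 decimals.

The standard primal-dual pair for 'max c^T x s.t. A x <= b, x >= 0' is:
  Dual:  min b^T y  s.t.  A^T y >= c,  y >= 0.

So the dual LP is:
  minimize  10y1 + 4y2 + 31y3
  subject to:
    y1 + 3y3 >= 1
    y2 + 3y3 >= 5
    y1, y2, y3 >= 0

Solving the primal: x* = (6.3333, 4).
  primal value c^T x* = 26.3333.
Solving the dual: y* = (0, 4, 0.3333).
  dual value b^T y* = 26.3333.
Strong duality: c^T x* = b^T y*. Confirmed.

26.3333


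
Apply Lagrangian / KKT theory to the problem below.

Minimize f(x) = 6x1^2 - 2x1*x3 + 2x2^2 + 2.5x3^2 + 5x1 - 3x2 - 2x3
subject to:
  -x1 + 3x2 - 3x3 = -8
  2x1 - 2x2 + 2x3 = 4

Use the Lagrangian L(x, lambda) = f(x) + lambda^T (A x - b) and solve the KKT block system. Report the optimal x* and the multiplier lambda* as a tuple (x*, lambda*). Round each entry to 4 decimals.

Form the Lagrangian:
  L(x, lambda) = (1/2) x^T Q x + c^T x + lambda^T (A x - b)
Stationarity (grad_x L = 0): Q x + c + A^T lambda = 0.
Primal feasibility: A x = b.

This gives the KKT block system:
  [ Q   A^T ] [ x     ]   [-c ]
  [ A    0  ] [ lambda ] = [ b ]

Solving the linear system:
  x*      = (-1, -1.3333, 1.6667)
  lambda* = (9.3333, 9.8333)
  f(x*)   = 15.5

x* = (-1, -1.3333, 1.6667), lambda* = (9.3333, 9.8333)


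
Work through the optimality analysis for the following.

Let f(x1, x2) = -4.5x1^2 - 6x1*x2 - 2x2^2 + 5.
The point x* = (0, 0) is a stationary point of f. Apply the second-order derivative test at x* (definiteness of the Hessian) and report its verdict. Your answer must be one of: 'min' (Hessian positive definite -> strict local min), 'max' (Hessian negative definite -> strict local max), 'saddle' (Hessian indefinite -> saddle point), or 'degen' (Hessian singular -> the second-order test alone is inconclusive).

Compute the Hessian H = grad^2 f:
  H = [[-9, -6], [-6, -4]]
Verify stationarity: grad f(x*) = H x* + g = (0, 0).
Eigenvalues of H: -13, 0.
H has a zero eigenvalue (singular; negative semidefinite but not definite), so H is neither positive definite, negative definite, nor indefinite. The second-order test alone is inconclusive -> degen.
(Indeed, f is constant along the null direction of H through x*, so x* is not a strict local extremum.)

degen


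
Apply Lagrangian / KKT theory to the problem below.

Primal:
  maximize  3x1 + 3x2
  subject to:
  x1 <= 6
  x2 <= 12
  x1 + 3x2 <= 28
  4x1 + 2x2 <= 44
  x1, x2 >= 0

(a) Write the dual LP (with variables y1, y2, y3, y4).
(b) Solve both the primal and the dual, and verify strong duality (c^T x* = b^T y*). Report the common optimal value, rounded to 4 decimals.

The standard primal-dual pair for 'max c^T x s.t. A x <= b, x >= 0' is:
  Dual:  min b^T y  s.t.  A^T y >= c,  y >= 0.

So the dual LP is:
  minimize  6y1 + 12y2 + 28y3 + 44y4
  subject to:
    y1 + y3 + 4y4 >= 3
    y2 + 3y3 + 2y4 >= 3
    y1, y2, y3, y4 >= 0

Solving the primal: x* = (6, 7.3333).
  primal value c^T x* = 40.
Solving the dual: y* = (2, 0, 1, 0).
  dual value b^T y* = 40.
Strong duality: c^T x* = b^T y*. Confirmed.

40


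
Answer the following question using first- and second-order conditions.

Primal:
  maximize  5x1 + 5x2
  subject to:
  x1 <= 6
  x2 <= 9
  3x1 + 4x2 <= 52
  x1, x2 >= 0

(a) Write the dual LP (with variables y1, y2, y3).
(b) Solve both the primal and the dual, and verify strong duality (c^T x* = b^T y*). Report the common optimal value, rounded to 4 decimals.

The standard primal-dual pair for 'max c^T x s.t. A x <= b, x >= 0' is:
  Dual:  min b^T y  s.t.  A^T y >= c,  y >= 0.

So the dual LP is:
  minimize  6y1 + 9y2 + 52y3
  subject to:
    y1 + 3y3 >= 5
    y2 + 4y3 >= 5
    y1, y2, y3 >= 0

Solving the primal: x* = (6, 8.5).
  primal value c^T x* = 72.5.
Solving the dual: y* = (1.25, 0, 1.25).
  dual value b^T y* = 72.5.
Strong duality: c^T x* = b^T y*. Confirmed.

72.5


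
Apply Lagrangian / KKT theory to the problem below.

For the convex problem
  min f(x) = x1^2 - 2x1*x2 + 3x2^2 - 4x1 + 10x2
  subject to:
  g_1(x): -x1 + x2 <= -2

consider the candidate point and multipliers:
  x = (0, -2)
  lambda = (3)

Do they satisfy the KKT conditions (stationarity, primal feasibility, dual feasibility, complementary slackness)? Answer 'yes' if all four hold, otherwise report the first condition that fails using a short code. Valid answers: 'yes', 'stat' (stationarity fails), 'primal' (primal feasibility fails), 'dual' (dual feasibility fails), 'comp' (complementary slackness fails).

Gradient of f: grad f(x) = Q x + c = (0, -2)
Constraint values g_i(x) = a_i^T x - b_i:
  g_1((0, -2)) = 0
Stationarity residual: grad f(x) + sum_i lambda_i a_i = (-3, 1)
  -> stationarity FAILS
Primal feasibility (all g_i <= 0): OK
Dual feasibility (all lambda_i >= 0): OK
Complementary slackness (lambda_i * g_i(x) = 0 for all i): OK

Verdict: the first failing condition is stationarity -> stat.

stat


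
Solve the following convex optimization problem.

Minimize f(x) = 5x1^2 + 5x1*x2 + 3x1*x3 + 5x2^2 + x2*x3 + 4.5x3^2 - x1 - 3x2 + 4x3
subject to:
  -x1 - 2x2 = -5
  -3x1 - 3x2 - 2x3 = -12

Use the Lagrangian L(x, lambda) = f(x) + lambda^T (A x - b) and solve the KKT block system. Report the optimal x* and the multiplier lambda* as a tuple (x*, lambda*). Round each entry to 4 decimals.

Form the Lagrangian:
  L(x, lambda) = (1/2) x^T Q x + c^T x + lambda^T (A x - b)
Stationarity (grad_x L = 0): Q x + c + A^T lambda = 0.
Primal feasibility: A x = b.

This gives the KKT block system:
  [ Q   A^T ] [ x     ]   [-c ]
  [ A    0  ] [ lambda ] = [ b ]

Solving the linear system:
  x*      = (1.5816, 1.7092, 1.0638)
  lambda* = (-3.4894, 10.0142)
  f(x*)   = 50.1348

x* = (1.5816, 1.7092, 1.0638), lambda* = (-3.4894, 10.0142)


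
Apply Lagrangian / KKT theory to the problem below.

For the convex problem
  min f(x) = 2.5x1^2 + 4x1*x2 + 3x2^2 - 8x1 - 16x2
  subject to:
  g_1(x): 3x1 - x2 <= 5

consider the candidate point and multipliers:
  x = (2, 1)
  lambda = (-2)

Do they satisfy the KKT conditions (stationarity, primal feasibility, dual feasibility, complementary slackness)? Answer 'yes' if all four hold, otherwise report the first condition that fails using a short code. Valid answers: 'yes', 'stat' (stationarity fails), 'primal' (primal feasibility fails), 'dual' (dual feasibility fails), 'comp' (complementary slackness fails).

Gradient of f: grad f(x) = Q x + c = (6, -2)
Constraint values g_i(x) = a_i^T x - b_i:
  g_1((2, 1)) = 0
Stationarity residual: grad f(x) + sum_i lambda_i a_i = (0, 0)
  -> stationarity OK
Primal feasibility (all g_i <= 0): OK
Dual feasibility (all lambda_i >= 0): FAILS
Complementary slackness (lambda_i * g_i(x) = 0 for all i): OK

Verdict: the first failing condition is dual_feasibility -> dual.

dual


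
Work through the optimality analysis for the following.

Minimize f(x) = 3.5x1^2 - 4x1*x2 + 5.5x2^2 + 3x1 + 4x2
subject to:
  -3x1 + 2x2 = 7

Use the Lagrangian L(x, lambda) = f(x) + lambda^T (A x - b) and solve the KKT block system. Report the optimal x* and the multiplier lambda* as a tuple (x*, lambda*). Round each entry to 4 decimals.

Form the Lagrangian:
  L(x, lambda) = (1/2) x^T Q x + c^T x + lambda^T (A x - b)
Stationarity (grad_x L = 0): Q x + c + A^T lambda = 0.
Primal feasibility: A x = b.

This gives the KKT block system:
  [ Q   A^T ] [ x     ]   [-c ]
  [ A    0  ] [ lambda ] = [ b ]

Solving the linear system:
  x*      = (-2.6709, -0.5063)
  lambda* = (-4.557)
  f(x*)   = 10.9304

x* = (-2.6709, -0.5063), lambda* = (-4.557)


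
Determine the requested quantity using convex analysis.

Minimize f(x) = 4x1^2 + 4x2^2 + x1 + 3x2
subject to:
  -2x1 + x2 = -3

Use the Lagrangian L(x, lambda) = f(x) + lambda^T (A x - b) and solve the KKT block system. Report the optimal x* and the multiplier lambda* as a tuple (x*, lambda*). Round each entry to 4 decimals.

Form the Lagrangian:
  L(x, lambda) = (1/2) x^T Q x + c^T x + lambda^T (A x - b)
Stationarity (grad_x L = 0): Q x + c + A^T lambda = 0.
Primal feasibility: A x = b.

This gives the KKT block system:
  [ Q   A^T ] [ x     ]   [-c ]
  [ A    0  ] [ lambda ] = [ b ]

Solving the linear system:
  x*      = (1.025, -0.95)
  lambda* = (4.6)
  f(x*)   = 5.9875

x* = (1.025, -0.95), lambda* = (4.6)


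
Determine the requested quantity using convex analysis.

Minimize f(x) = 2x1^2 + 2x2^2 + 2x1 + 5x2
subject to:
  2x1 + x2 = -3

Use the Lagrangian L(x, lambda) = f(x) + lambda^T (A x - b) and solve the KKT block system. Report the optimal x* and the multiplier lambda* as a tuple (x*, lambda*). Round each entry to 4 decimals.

Form the Lagrangian:
  L(x, lambda) = (1/2) x^T Q x + c^T x + lambda^T (A x - b)
Stationarity (grad_x L = 0): Q x + c + A^T lambda = 0.
Primal feasibility: A x = b.

This gives the KKT block system:
  [ Q   A^T ] [ x     ]   [-c ]
  [ A    0  ] [ lambda ] = [ b ]

Solving the linear system:
  x*      = (-0.8, -1.4)
  lambda* = (0.6)
  f(x*)   = -3.4

x* = (-0.8, -1.4), lambda* = (0.6)


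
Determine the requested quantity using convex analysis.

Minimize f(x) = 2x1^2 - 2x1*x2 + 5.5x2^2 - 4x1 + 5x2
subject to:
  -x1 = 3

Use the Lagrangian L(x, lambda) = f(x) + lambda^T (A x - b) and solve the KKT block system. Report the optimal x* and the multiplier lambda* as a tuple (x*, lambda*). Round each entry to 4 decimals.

Form the Lagrangian:
  L(x, lambda) = (1/2) x^T Q x + c^T x + lambda^T (A x - b)
Stationarity (grad_x L = 0): Q x + c + A^T lambda = 0.
Primal feasibility: A x = b.

This gives the KKT block system:
  [ Q   A^T ] [ x     ]   [-c ]
  [ A    0  ] [ lambda ] = [ b ]

Solving the linear system:
  x*      = (-3, -1)
  lambda* = (-14)
  f(x*)   = 24.5

x* = (-3, -1), lambda* = (-14)


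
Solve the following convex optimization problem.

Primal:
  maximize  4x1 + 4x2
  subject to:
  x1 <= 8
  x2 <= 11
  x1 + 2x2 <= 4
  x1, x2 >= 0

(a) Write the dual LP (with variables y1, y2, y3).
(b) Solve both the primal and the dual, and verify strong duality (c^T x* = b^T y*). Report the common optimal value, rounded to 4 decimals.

The standard primal-dual pair for 'max c^T x s.t. A x <= b, x >= 0' is:
  Dual:  min b^T y  s.t.  A^T y >= c,  y >= 0.

So the dual LP is:
  minimize  8y1 + 11y2 + 4y3
  subject to:
    y1 + y3 >= 4
    y2 + 2y3 >= 4
    y1, y2, y3 >= 0

Solving the primal: x* = (4, 0).
  primal value c^T x* = 16.
Solving the dual: y* = (0, 0, 4).
  dual value b^T y* = 16.
Strong duality: c^T x* = b^T y*. Confirmed.

16


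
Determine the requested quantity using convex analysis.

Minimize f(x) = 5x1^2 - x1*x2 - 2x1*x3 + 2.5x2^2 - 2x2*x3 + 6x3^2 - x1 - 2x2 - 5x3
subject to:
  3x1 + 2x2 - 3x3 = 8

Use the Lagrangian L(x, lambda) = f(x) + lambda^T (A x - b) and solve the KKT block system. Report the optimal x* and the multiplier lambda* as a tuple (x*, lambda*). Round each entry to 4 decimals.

Form the Lagrangian:
  L(x, lambda) = (1/2) x^T Q x + c^T x + lambda^T (A x - b)
Stationarity (grad_x L = 0): Q x + c + A^T lambda = 0.
Primal feasibility: A x = b.

This gives the KKT block system:
  [ Q   A^T ] [ x     ]   [-c ]
  [ A    0  ] [ lambda ] = [ b ]

Solving the linear system:
  x*      = (1.3827, 2.1213, 0.1302)
  lambda* = (-3.4817)
  f(x*)   = 10.7886

x* = (1.3827, 2.1213, 0.1302), lambda* = (-3.4817)


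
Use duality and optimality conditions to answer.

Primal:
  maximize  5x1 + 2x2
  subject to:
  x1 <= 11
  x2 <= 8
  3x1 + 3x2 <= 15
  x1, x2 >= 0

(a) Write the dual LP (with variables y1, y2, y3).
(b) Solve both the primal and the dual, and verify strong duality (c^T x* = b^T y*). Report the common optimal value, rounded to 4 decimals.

The standard primal-dual pair for 'max c^T x s.t. A x <= b, x >= 0' is:
  Dual:  min b^T y  s.t.  A^T y >= c,  y >= 0.

So the dual LP is:
  minimize  11y1 + 8y2 + 15y3
  subject to:
    y1 + 3y3 >= 5
    y2 + 3y3 >= 2
    y1, y2, y3 >= 0

Solving the primal: x* = (5, 0).
  primal value c^T x* = 25.
Solving the dual: y* = (0, 0, 1.6667).
  dual value b^T y* = 25.
Strong duality: c^T x* = b^T y*. Confirmed.

25


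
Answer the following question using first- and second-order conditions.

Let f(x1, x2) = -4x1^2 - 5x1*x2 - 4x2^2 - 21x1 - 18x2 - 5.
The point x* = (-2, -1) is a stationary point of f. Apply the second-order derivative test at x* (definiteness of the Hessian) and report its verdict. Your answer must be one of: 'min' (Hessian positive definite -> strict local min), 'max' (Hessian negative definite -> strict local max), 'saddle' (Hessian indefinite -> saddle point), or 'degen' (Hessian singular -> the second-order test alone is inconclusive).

Compute the Hessian H = grad^2 f:
  H = [[-8, -5], [-5, -8]]
Verify stationarity: grad f(x*) = H x* + g = (0, 0).
Eigenvalues of H: -13, -3.
Both eigenvalues < 0, so H is negative definite -> x* is a strict local max.

max


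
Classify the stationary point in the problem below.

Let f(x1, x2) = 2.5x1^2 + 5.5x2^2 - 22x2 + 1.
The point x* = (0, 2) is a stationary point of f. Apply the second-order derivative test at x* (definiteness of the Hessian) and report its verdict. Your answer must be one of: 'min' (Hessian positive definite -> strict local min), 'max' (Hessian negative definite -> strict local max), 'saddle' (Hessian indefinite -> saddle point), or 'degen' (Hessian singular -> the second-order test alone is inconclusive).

Compute the Hessian H = grad^2 f:
  H = [[5, 0], [0, 11]]
Verify stationarity: grad f(x*) = H x* + g = (0, 0).
Eigenvalues of H: 5, 11.
Both eigenvalues > 0, so H is positive definite -> x* is a strict local min.

min


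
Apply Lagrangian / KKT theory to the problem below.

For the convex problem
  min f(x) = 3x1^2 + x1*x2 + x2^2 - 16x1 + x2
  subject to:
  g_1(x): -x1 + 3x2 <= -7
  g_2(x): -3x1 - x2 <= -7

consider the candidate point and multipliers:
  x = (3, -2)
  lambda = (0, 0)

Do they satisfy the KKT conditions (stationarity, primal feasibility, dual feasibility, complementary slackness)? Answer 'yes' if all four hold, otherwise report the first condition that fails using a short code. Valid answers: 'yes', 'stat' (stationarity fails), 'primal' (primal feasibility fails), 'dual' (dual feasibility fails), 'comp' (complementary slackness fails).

Gradient of f: grad f(x) = Q x + c = (0, 0)
Constraint values g_i(x) = a_i^T x - b_i:
  g_1((3, -2)) = -2
  g_2((3, -2)) = 0
Stationarity residual: grad f(x) + sum_i lambda_i a_i = (0, 0)
  -> stationarity OK
Primal feasibility (all g_i <= 0): OK
Dual feasibility (all lambda_i >= 0): OK
Complementary slackness (lambda_i * g_i(x) = 0 for all i): OK

Verdict: yes, KKT holds.

yes


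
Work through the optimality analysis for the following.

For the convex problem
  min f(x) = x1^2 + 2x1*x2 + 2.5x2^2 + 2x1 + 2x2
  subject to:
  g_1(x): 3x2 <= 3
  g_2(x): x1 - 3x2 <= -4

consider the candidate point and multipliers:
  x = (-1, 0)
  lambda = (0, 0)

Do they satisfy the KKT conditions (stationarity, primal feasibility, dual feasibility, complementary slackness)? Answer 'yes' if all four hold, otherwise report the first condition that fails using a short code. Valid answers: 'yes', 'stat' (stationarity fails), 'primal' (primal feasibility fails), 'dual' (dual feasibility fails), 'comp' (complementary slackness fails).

Gradient of f: grad f(x) = Q x + c = (0, 0)
Constraint values g_i(x) = a_i^T x - b_i:
  g_1((-1, 0)) = -3
  g_2((-1, 0)) = 3
Stationarity residual: grad f(x) + sum_i lambda_i a_i = (0, 0)
  -> stationarity OK
Primal feasibility (all g_i <= 0): FAILS
Dual feasibility (all lambda_i >= 0): OK
Complementary slackness (lambda_i * g_i(x) = 0 for all i): OK

Verdict: the first failing condition is primal_feasibility -> primal.

primal


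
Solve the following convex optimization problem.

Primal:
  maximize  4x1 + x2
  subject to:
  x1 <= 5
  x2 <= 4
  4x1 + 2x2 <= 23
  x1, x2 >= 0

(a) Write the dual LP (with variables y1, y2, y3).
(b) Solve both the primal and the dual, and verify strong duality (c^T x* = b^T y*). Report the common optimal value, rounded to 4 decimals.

The standard primal-dual pair for 'max c^T x s.t. A x <= b, x >= 0' is:
  Dual:  min b^T y  s.t.  A^T y >= c,  y >= 0.

So the dual LP is:
  minimize  5y1 + 4y2 + 23y3
  subject to:
    y1 + 4y3 >= 4
    y2 + 2y3 >= 1
    y1, y2, y3 >= 0

Solving the primal: x* = (5, 1.5).
  primal value c^T x* = 21.5.
Solving the dual: y* = (2, 0, 0.5).
  dual value b^T y* = 21.5.
Strong duality: c^T x* = b^T y*. Confirmed.

21.5


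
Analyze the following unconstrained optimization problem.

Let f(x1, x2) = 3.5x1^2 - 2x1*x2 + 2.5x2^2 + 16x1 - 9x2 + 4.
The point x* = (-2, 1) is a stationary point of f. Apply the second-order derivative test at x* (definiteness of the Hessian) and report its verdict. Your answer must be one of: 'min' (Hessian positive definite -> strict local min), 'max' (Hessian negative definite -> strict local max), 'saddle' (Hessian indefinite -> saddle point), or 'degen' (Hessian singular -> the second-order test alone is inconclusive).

Compute the Hessian H = grad^2 f:
  H = [[7, -2], [-2, 5]]
Verify stationarity: grad f(x*) = H x* + g = (0, 0).
Eigenvalues of H: 3.7639, 8.2361.
Both eigenvalues > 0, so H is positive definite -> x* is a strict local min.

min


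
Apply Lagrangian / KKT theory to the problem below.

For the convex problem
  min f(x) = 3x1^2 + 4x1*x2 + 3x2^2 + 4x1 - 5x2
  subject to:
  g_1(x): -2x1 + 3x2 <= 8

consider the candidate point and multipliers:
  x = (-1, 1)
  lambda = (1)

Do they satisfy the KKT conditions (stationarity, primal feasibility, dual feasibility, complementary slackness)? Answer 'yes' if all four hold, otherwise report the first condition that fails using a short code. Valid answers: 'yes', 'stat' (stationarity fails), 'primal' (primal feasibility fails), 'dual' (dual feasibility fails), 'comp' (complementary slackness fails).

Gradient of f: grad f(x) = Q x + c = (2, -3)
Constraint values g_i(x) = a_i^T x - b_i:
  g_1((-1, 1)) = -3
Stationarity residual: grad f(x) + sum_i lambda_i a_i = (0, 0)
  -> stationarity OK
Primal feasibility (all g_i <= 0): OK
Dual feasibility (all lambda_i >= 0): OK
Complementary slackness (lambda_i * g_i(x) = 0 for all i): FAILS

Verdict: the first failing condition is complementary_slackness -> comp.

comp


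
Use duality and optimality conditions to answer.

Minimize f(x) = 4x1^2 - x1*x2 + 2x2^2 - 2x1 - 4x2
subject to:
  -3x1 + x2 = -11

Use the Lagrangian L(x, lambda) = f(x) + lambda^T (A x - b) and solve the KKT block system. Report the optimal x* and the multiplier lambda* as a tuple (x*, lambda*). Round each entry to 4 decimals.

Form the Lagrangian:
  L(x, lambda) = (1/2) x^T Q x + c^T x + lambda^T (A x - b)
Stationarity (grad_x L = 0): Q x + c + A^T lambda = 0.
Primal feasibility: A x = b.

This gives the KKT block system:
  [ Q   A^T ] [ x     ]   [-c ]
  [ A    0  ] [ lambda ] = [ b ]

Solving the linear system:
  x*      = (3.5526, -0.3421)
  lambda* = (8.9211)
  f(x*)   = 46.1974

x* = (3.5526, -0.3421), lambda* = (8.9211)


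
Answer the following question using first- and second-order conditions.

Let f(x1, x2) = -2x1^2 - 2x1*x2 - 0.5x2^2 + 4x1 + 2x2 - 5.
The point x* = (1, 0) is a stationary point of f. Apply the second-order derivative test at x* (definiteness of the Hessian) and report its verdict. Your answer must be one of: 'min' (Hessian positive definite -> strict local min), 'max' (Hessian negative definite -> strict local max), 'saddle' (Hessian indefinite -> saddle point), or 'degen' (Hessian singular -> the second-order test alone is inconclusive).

Compute the Hessian H = grad^2 f:
  H = [[-4, -2], [-2, -1]]
Verify stationarity: grad f(x*) = H x* + g = (0, 0).
Eigenvalues of H: -5, 0.
H has a zero eigenvalue (singular; negative semidefinite but not definite), so H is neither positive definite, negative definite, nor indefinite. The second-order test alone is inconclusive -> degen.
(Indeed, f is constant along the null direction of H through x*, so x* is not a strict local extremum.)

degen


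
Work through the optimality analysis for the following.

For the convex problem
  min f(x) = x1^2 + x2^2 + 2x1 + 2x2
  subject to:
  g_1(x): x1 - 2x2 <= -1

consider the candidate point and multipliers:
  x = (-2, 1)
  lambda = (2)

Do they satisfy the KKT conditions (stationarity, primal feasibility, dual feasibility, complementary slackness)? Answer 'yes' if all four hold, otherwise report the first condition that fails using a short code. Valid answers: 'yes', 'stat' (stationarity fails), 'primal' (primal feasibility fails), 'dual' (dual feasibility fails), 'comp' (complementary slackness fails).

Gradient of f: grad f(x) = Q x + c = (-2, 4)
Constraint values g_i(x) = a_i^T x - b_i:
  g_1((-2, 1)) = -3
Stationarity residual: grad f(x) + sum_i lambda_i a_i = (0, 0)
  -> stationarity OK
Primal feasibility (all g_i <= 0): OK
Dual feasibility (all lambda_i >= 0): OK
Complementary slackness (lambda_i * g_i(x) = 0 for all i): FAILS

Verdict: the first failing condition is complementary_slackness -> comp.

comp


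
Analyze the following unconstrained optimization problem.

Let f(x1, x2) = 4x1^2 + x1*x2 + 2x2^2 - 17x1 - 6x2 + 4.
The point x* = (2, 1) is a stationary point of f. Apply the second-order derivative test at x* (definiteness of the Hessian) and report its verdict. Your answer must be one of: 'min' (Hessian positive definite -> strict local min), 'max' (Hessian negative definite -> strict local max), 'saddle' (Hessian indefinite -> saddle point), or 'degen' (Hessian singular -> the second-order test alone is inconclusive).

Compute the Hessian H = grad^2 f:
  H = [[8, 1], [1, 4]]
Verify stationarity: grad f(x*) = H x* + g = (0, 0).
Eigenvalues of H: 3.7639, 8.2361.
Both eigenvalues > 0, so H is positive definite -> x* is a strict local min.

min


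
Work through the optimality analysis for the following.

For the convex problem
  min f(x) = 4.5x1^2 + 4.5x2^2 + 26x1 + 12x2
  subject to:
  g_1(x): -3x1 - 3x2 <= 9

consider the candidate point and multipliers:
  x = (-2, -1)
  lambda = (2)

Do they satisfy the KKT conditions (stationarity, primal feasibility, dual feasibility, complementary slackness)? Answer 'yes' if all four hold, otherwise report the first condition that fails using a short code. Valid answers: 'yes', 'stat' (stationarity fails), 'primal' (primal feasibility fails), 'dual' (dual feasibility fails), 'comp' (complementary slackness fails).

Gradient of f: grad f(x) = Q x + c = (8, 3)
Constraint values g_i(x) = a_i^T x - b_i:
  g_1((-2, -1)) = 0
Stationarity residual: grad f(x) + sum_i lambda_i a_i = (2, -3)
  -> stationarity FAILS
Primal feasibility (all g_i <= 0): OK
Dual feasibility (all lambda_i >= 0): OK
Complementary slackness (lambda_i * g_i(x) = 0 for all i): OK

Verdict: the first failing condition is stationarity -> stat.

stat


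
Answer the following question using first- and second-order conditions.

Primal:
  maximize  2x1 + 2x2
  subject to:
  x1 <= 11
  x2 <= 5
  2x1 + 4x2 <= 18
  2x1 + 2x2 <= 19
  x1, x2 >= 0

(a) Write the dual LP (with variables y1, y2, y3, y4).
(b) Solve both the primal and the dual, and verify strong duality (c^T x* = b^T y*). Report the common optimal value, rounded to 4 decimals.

The standard primal-dual pair for 'max c^T x s.t. A x <= b, x >= 0' is:
  Dual:  min b^T y  s.t.  A^T y >= c,  y >= 0.

So the dual LP is:
  minimize  11y1 + 5y2 + 18y3 + 19y4
  subject to:
    y1 + 2y3 + 2y4 >= 2
    y2 + 4y3 + 2y4 >= 2
    y1, y2, y3, y4 >= 0

Solving the primal: x* = (9, 0).
  primal value c^T x* = 18.
Solving the dual: y* = (0, 0, 1, 0).
  dual value b^T y* = 18.
Strong duality: c^T x* = b^T y*. Confirmed.

18


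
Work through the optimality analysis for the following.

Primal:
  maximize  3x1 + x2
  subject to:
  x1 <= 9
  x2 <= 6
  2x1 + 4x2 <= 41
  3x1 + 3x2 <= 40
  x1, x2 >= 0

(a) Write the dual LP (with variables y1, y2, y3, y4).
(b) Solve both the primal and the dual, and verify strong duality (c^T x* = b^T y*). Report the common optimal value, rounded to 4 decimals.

The standard primal-dual pair for 'max c^T x s.t. A x <= b, x >= 0' is:
  Dual:  min b^T y  s.t.  A^T y >= c,  y >= 0.

So the dual LP is:
  minimize  9y1 + 6y2 + 41y3 + 40y4
  subject to:
    y1 + 2y3 + 3y4 >= 3
    y2 + 4y3 + 3y4 >= 1
    y1, y2, y3, y4 >= 0

Solving the primal: x* = (9, 4.3333).
  primal value c^T x* = 31.3333.
Solving the dual: y* = (2, 0, 0, 0.3333).
  dual value b^T y* = 31.3333.
Strong duality: c^T x* = b^T y*. Confirmed.

31.3333


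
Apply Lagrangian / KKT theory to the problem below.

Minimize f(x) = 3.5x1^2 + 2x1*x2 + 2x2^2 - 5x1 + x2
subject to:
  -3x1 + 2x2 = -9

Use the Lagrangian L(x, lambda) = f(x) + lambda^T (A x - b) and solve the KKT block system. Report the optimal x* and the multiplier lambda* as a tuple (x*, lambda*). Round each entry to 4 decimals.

Form the Lagrangian:
  L(x, lambda) = (1/2) x^T Q x + c^T x + lambda^T (A x - b)
Stationarity (grad_x L = 0): Q x + c + A^T lambda = 0.
Primal feasibility: A x = b.

This gives the KKT block system:
  [ Q   A^T ] [ x     ]   [-c ]
  [ A    0  ] [ lambda ] = [ b ]

Solving the linear system:
  x*      = (1.7955, -1.8068)
  lambda* = (1.3182)
  f(x*)   = 0.5398

x* = (1.7955, -1.8068), lambda* = (1.3182)


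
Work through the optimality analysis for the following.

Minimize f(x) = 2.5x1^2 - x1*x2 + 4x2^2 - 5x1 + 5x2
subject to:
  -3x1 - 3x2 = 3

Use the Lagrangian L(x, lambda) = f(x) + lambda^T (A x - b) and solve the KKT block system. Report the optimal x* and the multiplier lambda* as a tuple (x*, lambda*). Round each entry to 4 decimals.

Form the Lagrangian:
  L(x, lambda) = (1/2) x^T Q x + c^T x + lambda^T (A x - b)
Stationarity (grad_x L = 0): Q x + c + A^T lambda = 0.
Primal feasibility: A x = b.

This gives the KKT block system:
  [ Q   A^T ] [ x     ]   [-c ]
  [ A    0  ] [ lambda ] = [ b ]

Solving the linear system:
  x*      = (0.0667, -1.0667)
  lambda* = (-1.2)
  f(x*)   = -1.0333

x* = (0.0667, -1.0667), lambda* = (-1.2)


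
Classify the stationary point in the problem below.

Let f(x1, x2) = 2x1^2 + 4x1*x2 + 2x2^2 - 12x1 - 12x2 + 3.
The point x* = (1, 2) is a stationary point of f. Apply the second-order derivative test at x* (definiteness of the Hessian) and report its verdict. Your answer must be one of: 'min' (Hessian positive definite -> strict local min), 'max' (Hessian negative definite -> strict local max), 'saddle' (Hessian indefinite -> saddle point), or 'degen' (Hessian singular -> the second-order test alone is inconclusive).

Compute the Hessian H = grad^2 f:
  H = [[4, 4], [4, 4]]
Verify stationarity: grad f(x*) = H x* + g = (0, 0).
Eigenvalues of H: 0, 8.
H has a zero eigenvalue (singular; positive semidefinite but not definite), so H is neither positive definite, negative definite, nor indefinite. The second-order test alone is inconclusive -> degen.
(Indeed, f is constant along the null direction of H through x*, so x* is not a strict local extremum.)

degen


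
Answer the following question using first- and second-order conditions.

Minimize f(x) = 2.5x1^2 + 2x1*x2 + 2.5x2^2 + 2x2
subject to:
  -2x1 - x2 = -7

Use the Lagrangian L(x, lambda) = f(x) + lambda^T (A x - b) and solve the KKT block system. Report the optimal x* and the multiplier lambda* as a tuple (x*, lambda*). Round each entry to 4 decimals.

Form the Lagrangian:
  L(x, lambda) = (1/2) x^T Q x + c^T x + lambda^T (A x - b)
Stationarity (grad_x L = 0): Q x + c + A^T lambda = 0.
Primal feasibility: A x = b.

This gives the KKT block system:
  [ Q   A^T ] [ x     ]   [-c ]
  [ A    0  ] [ lambda ] = [ b ]

Solving the linear system:
  x*      = (3.5294, -0.0588)
  lambda* = (8.7647)
  f(x*)   = 30.6176

x* = (3.5294, -0.0588), lambda* = (8.7647)
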